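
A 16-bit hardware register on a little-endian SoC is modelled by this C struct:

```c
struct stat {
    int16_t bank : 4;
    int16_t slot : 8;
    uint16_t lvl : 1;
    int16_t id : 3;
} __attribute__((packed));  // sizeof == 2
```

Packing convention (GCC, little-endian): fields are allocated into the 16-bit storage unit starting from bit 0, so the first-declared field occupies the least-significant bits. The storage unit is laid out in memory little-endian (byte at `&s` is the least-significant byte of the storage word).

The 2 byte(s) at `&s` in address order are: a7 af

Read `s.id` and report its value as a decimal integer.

[0]=0xa7 [1]=0xaf (little-endian) → word 0xafa7
bank:4 @ bit 0 → (0xafa7>>0)&0xf = 0x7
slot:8 @ bit 4 → (0xafa7>>4)&0xff = 0xfa
lvl:1 @ bit 12 → (0xafa7>>12)&0x1 = 0x0
id:3 @ bit 13 → (0xafa7>>13)&0x7 = 0x5  ←
id signed 3b, MSB=1: 5 - 8 = -3

-3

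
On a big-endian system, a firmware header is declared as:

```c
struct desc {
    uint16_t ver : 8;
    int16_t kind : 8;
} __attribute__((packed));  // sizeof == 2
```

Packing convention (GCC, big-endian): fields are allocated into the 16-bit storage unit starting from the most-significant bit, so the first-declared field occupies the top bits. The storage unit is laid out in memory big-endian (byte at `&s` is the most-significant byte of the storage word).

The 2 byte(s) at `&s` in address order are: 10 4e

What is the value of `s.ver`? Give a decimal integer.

16

[0]=0x10 [1]=0x4e (big-endian) → word 0x104e
ver:8 @ bit 8 → (0x104e>>8)&0xff = 0x10  ←
kind:8 @ bit 0 → (0x104e>>0)&0xff = 0x4e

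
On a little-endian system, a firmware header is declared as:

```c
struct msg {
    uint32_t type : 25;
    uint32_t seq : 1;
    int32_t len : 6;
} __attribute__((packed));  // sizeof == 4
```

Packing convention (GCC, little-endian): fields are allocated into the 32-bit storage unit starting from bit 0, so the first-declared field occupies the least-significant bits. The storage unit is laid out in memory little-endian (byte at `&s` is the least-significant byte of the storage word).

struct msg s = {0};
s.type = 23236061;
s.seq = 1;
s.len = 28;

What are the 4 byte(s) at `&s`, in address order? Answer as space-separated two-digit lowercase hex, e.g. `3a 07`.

type (25b) val=23236061 bits=0x1628ddd at bit 0: 0x01628ddd
seq (1b) val=1 bits=0x1 at bit 25: 0x03628ddd
len (6b) val=28 bits=0x1c at bit 26: 0x73628ddd
word = 0x73628ddd → little-endian bytes:
  [0]=0xdd  [1]=0x8d  [2]=0x62  [3]=0x73

dd 8d 62 73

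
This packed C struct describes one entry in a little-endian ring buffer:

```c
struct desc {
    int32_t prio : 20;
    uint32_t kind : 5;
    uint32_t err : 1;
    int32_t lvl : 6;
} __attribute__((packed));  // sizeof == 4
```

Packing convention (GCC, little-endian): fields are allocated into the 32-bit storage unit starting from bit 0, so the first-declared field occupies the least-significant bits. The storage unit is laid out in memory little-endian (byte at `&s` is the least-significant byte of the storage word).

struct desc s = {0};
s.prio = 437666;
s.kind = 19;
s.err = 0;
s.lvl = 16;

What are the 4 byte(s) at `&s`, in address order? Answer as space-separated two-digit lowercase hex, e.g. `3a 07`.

a2 ad 36 41

[0+:20] prio=437666 & 0xfffff = 0x6ada2; word=0x0006ada2
[20+:5] kind=19 & 0x1f = 0x13; word=0x0136ada2
[25+:1] err=0 & 0x1 = 0x0; word=0x0136ada2
[26+:6] lvl=16 & 0x3f = 0x10; word=0x4136ada2
word = 0x4136ada2 → little-endian bytes:
  [0]=0xa2  [1]=0xad  [2]=0x36  [3]=0x41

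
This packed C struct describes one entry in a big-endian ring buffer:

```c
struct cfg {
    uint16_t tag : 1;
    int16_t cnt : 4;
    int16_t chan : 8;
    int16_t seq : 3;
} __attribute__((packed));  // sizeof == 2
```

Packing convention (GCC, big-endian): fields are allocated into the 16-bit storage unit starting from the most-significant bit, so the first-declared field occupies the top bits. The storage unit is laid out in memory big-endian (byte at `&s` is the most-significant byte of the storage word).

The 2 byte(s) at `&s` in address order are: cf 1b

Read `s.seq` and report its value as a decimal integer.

[0]=0xcf [1]=0x1b (big-endian) → word 0xcf1b
tag:1 @ bit 15 → (0xcf1b>>15)&0x1 = 0x1
cnt:4 @ bit 11 → (0xcf1b>>11)&0xf = 0x9
chan:8 @ bit 3 → (0xcf1b>>3)&0xff = 0xe3
seq:3 @ bit 0 → (0xcf1b>>0)&0x7 = 0x3  ←
seq signed 3b, MSB=0: value = 3

3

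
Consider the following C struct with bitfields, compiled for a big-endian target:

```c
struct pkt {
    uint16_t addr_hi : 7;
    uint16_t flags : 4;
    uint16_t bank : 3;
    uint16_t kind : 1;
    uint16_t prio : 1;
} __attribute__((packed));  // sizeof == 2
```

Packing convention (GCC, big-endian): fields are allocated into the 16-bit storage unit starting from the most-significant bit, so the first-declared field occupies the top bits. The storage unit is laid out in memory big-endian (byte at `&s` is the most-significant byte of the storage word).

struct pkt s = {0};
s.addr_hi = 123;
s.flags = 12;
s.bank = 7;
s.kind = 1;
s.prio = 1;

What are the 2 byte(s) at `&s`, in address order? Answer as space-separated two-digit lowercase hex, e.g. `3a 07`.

[9+:7] addr_hi=123 & 0x7f = 0x7b; word=0xf600
[5+:4] flags=12 & 0xf = 0xc; word=0xf780
[2+:3] bank=7 & 0x7 = 0x7; word=0xf79c
[1+:1] kind=1 & 0x1 = 0x1; word=0xf79e
[0+:1] prio=1 & 0x1 = 0x1; word=0xf79f
word = 0xf79f → big-endian bytes:
  [0]=0xf7  [1]=0x9f

f7 9f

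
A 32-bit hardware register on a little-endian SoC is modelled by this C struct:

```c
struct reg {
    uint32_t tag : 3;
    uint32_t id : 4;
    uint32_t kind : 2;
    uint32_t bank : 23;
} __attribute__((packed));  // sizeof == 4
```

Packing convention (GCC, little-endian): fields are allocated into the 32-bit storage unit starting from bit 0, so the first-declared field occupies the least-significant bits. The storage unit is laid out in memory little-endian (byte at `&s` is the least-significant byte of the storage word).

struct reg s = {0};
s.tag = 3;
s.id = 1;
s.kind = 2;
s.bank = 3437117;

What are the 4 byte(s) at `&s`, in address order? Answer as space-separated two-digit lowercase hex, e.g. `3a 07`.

[0+:3] tag=3 & 0x7 = 0x3; word=0x00000003
[3+:4] id=1 & 0xf = 0x1; word=0x0000000b
[7+:2] kind=2 & 0x3 = 0x2; word=0x0000010b
[9+:23] bank=3437117 & 0x7fffff = 0x34723d; word=0x68e47b0b
word = 0x68e47b0b → little-endian bytes:
  [0]=0x0b  [1]=0x7b  [2]=0xe4  [3]=0x68

0b 7b e4 68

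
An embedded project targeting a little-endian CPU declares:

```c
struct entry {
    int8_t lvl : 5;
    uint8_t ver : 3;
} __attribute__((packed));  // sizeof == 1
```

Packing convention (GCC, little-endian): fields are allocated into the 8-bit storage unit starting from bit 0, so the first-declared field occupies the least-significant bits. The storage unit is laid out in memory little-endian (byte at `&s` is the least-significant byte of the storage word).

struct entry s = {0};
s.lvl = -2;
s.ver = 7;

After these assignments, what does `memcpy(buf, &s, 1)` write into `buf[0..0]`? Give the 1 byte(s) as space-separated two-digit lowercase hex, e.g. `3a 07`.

fe

lvl (5b) val=-2 bits=0x1e at bit 0: 0x1e
ver (3b) val=7 bits=0x7 at bit 5: 0xfe
word = 0xfe → little-endian bytes:
  [0]=0xfe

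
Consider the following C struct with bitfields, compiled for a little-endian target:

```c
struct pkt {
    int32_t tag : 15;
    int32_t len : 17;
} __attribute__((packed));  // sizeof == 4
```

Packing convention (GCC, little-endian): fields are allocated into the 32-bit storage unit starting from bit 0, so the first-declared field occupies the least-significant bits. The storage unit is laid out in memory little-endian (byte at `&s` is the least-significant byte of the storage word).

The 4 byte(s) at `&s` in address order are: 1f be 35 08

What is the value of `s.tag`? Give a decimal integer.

[0]=0x1f [1]=0xbe [2]=0x35 [3]=0x08 (little-endian) → word 0x0835be1f
tag [0+:15] = (word>>0) & 0x7fff = 15903  ←
len [15+:17] = (word>>15) & 0x1ffff = 4203
tag signed 15b, MSB=0: value = 15903

15903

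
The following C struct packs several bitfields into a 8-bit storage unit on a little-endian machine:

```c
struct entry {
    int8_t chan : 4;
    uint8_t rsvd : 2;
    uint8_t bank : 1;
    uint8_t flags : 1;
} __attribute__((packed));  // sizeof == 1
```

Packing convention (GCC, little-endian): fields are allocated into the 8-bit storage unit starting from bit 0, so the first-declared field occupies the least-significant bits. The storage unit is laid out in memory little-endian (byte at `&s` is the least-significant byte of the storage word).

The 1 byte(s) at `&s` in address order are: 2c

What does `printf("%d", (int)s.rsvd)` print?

2

[0]=0x2c (little-endian) → word 0x2c
chan [0+:4] = (word>>0) & 0xf = 12
rsvd [4+:2] = (word>>4) & 0x3 = 2  ←
bank [6+:1] = (word>>6) & 0x1 = 0
flags [7+:1] = (word>>7) & 0x1 = 0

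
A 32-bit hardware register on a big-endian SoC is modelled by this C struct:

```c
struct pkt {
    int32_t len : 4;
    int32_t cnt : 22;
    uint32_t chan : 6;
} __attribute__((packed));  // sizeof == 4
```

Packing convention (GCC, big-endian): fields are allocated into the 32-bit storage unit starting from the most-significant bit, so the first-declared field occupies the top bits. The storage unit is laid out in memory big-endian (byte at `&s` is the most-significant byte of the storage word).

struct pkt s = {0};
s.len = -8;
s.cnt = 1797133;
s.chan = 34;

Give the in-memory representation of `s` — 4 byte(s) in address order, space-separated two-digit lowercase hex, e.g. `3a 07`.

[28+:4] len=-8 & 0xf = 0x8; word=0x80000000
[6+:22] cnt=1797133 & 0x3fffff = 0x1b6c0d; word=0x86db0340
[0+:6] chan=34 & 0x3f = 0x22; word=0x86db0362
word = 0x86db0362 → big-endian bytes:
  [0]=0x86  [1]=0xdb  [2]=0x03  [3]=0x62

86 db 03 62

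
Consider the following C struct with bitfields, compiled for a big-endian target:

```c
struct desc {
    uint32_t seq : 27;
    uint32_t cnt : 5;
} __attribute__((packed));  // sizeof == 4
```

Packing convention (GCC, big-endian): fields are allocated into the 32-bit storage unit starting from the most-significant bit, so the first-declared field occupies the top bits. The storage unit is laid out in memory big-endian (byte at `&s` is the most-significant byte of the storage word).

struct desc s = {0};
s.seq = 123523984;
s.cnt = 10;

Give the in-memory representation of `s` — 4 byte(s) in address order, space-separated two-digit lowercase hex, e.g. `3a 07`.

[5+:27] seq=123523984 & 0x7ffffff = 0x75cd390; word=0xeb9a7200
[0+:5] cnt=10 & 0x1f = 0xa; word=0xeb9a720a
word = 0xeb9a720a → big-endian bytes:
  [0]=0xeb  [1]=0x9a  [2]=0x72  [3]=0x0a

eb 9a 72 0a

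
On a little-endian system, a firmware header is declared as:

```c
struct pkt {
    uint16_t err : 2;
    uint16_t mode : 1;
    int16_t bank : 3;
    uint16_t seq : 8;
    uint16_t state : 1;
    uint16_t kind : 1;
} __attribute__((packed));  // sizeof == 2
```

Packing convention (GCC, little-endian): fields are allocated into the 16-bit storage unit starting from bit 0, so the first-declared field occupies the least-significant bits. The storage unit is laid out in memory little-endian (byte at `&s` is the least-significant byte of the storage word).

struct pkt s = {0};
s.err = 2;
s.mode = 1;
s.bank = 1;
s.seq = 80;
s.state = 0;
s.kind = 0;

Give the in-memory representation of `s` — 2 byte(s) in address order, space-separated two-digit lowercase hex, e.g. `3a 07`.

0e 14

err (2b) val=2 bits=0x2 at bit 0: 0x0002
mode (1b) val=1 bits=0x1 at bit 2: 0x0006
bank (3b) val=1 bits=0x1 at bit 3: 0x000e
seq (8b) val=80 bits=0x50 at bit 6: 0x140e
state (1b) val=0 bits=0x0 at bit 14: 0x140e
kind (1b) val=0 bits=0x0 at bit 15: 0x140e
word = 0x140e → little-endian bytes:
  [0]=0x0e  [1]=0x14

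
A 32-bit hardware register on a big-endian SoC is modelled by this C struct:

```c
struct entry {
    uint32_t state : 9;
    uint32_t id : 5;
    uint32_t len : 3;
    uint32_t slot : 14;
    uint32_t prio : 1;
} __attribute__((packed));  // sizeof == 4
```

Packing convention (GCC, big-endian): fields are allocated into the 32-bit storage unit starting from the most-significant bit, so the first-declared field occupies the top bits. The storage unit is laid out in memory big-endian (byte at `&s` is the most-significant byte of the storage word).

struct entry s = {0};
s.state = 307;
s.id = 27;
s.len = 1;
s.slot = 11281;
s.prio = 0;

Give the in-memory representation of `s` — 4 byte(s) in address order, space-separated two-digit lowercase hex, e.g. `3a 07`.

state (9b) val=307 bits=0x133 at bit 23: 0x99800000
id (5b) val=27 bits=0x1b at bit 18: 0x99ec0000
len (3b) val=1 bits=0x1 at bit 15: 0x99ec8000
slot (14b) val=11281 bits=0x2c11 at bit 1: 0x99ecd822
prio (1b) val=0 bits=0x0 at bit 0: 0x99ecd822
word = 0x99ecd822 → big-endian bytes:
  [0]=0x99  [1]=0xec  [2]=0xd8  [3]=0x22

99 ec d8 22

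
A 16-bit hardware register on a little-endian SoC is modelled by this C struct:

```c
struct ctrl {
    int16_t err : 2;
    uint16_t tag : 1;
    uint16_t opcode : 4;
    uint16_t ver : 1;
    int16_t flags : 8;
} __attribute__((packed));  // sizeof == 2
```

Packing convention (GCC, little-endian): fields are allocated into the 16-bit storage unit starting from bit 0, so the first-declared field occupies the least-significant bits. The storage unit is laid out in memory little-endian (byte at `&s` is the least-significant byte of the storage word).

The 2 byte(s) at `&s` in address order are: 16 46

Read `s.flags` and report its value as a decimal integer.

[0]=0x16 [1]=0x46 (little-endian) → word 0x4616
err:2 @ bit 0 → (0x4616>>0)&0x3 = 0x2
tag:1 @ bit 2 → (0x4616>>2)&0x1 = 0x1
opcode:4 @ bit 3 → (0x4616>>3)&0xf = 0x2
ver:1 @ bit 7 → (0x4616>>7)&0x1 = 0x0
flags:8 @ bit 8 → (0x4616>>8)&0xff = 0x46  ←
flags signed 8b, MSB=0: value = 70

70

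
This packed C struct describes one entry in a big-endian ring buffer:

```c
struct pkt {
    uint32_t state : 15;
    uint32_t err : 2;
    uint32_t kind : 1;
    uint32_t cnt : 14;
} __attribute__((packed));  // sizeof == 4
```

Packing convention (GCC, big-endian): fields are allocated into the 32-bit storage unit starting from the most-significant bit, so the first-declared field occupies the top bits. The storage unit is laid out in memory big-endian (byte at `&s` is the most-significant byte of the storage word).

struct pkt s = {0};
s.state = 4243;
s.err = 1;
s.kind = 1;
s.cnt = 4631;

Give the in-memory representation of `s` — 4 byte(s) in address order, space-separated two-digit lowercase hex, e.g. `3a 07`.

21 26 d2 17

state (15b) val=4243 bits=0x1093 at bit 17: 0x21260000
err (2b) val=1 bits=0x1 at bit 15: 0x21268000
kind (1b) val=1 bits=0x1 at bit 14: 0x2126c000
cnt (14b) val=4631 bits=0x1217 at bit 0: 0x2126d217
word = 0x2126d217 → big-endian bytes:
  [0]=0x21  [1]=0x26  [2]=0xd2  [3]=0x17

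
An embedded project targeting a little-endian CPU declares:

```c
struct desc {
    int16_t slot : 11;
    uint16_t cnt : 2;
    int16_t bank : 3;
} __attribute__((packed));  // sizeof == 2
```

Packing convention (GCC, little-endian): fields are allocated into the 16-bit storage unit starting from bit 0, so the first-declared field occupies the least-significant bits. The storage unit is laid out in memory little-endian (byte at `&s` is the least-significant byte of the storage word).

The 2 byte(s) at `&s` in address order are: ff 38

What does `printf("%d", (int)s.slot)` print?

[0]=0xff [1]=0x38 (little-endian) → word 0x38ff
slot:11 @ bit 0 → (0x38ff>>0)&0x7ff = 0xff  ←
cnt:2 @ bit 11 → (0x38ff>>11)&0x3 = 0x3
bank:3 @ bit 13 → (0x38ff>>13)&0x7 = 0x1
slot signed 11b, MSB=0: value = 255

255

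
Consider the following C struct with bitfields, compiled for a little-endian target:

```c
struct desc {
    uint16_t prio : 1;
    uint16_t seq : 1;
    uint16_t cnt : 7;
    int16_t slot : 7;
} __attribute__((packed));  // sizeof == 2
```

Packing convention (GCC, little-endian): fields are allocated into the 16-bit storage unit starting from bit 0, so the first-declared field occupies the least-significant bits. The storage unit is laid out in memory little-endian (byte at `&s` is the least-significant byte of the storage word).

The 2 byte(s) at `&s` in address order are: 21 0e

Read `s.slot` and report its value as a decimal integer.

7

[0]=0x21 [1]=0x0e (little-endian) → word 0x0e21
prio:1 @ bit 0 → (0x0e21>>0)&0x1 = 0x1
seq:1 @ bit 1 → (0x0e21>>1)&0x1 = 0x0
cnt:7 @ bit 2 → (0x0e21>>2)&0x7f = 0x8
slot:7 @ bit 9 → (0x0e21>>9)&0x7f = 0x7  ←
slot signed 7b, MSB=0: value = 7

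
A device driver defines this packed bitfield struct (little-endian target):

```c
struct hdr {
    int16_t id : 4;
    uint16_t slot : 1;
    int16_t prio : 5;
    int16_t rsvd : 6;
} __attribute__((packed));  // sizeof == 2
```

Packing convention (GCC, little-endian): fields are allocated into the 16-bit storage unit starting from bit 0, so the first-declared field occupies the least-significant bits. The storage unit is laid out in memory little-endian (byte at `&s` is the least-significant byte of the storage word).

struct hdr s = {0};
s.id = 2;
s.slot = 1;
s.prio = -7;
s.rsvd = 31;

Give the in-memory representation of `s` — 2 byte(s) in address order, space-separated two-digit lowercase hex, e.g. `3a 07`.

id (4b) val=2 bits=0x2 at bit 0: 0x0002
slot (1b) val=1 bits=0x1 at bit 4: 0x0012
prio (5b) val=-7 bits=0x19 at bit 5: 0x0332
rsvd (6b) val=31 bits=0x1f at bit 10: 0x7f32
word = 0x7f32 → little-endian bytes:
  [0]=0x32  [1]=0x7f

32 7f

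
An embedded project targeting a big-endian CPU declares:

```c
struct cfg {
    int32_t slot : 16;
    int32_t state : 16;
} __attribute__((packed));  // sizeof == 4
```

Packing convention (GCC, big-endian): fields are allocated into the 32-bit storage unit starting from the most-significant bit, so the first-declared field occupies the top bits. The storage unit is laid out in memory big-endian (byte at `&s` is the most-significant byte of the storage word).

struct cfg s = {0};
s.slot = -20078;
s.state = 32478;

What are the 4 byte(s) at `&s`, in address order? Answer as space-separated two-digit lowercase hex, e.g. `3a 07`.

b1 92 7e de

[16+:16] slot=-20078 & 0xffff = 0xb192; word=0xb1920000
[0+:16] state=32478 & 0xffff = 0x7ede; word=0xb1927ede
word = 0xb1927ede → big-endian bytes:
  [0]=0xb1  [1]=0x92  [2]=0x7e  [3]=0xde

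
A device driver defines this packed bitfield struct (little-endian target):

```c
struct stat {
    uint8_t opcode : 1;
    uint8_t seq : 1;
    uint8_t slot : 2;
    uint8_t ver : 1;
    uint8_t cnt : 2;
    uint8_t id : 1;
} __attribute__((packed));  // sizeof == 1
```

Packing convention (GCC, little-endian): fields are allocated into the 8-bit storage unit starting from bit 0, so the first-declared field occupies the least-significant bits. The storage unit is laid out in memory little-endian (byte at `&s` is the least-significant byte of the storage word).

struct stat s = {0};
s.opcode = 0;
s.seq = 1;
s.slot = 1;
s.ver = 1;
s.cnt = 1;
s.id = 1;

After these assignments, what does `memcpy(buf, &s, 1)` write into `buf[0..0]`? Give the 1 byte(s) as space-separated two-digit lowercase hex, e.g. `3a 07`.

b6

[0+:1] opcode=0 & 0x1 = 0x0; word=0x00
[1+:1] seq=1 & 0x1 = 0x1; word=0x02
[2+:2] slot=1 & 0x3 = 0x1; word=0x06
[4+:1] ver=1 & 0x1 = 0x1; word=0x16
[5+:2] cnt=1 & 0x3 = 0x1; word=0x36
[7+:1] id=1 & 0x1 = 0x1; word=0xb6
word = 0xb6 → little-endian bytes:
  [0]=0xb6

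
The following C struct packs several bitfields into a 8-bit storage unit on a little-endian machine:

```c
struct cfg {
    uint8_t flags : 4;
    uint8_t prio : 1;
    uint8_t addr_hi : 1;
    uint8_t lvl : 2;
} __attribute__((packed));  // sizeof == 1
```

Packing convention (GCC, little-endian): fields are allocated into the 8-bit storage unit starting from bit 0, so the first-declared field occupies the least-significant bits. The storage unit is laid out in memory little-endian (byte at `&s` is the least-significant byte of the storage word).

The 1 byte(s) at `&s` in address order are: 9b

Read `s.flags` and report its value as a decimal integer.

[0]=0x9b (little-endian) → word 0x9b
flags:4 @ bit 0 → (0x9b>>0)&0xf = 0xb  ←
prio:1 @ bit 4 → (0x9b>>4)&0x1 = 0x1
addr_hi:1 @ bit 5 → (0x9b>>5)&0x1 = 0x0
lvl:2 @ bit 6 → (0x9b>>6)&0x3 = 0x2

11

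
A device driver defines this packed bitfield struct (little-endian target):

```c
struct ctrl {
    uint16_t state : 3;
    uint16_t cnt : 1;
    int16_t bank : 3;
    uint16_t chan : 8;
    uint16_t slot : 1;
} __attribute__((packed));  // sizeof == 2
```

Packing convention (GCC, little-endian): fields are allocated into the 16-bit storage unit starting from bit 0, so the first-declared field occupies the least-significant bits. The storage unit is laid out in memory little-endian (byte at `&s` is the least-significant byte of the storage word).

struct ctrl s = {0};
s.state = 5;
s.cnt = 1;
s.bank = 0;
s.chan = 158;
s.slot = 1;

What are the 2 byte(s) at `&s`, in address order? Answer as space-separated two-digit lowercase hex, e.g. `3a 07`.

0d cf

[0+:3] state=5 & 0x7 = 0x5; word=0x0005
[3+:1] cnt=1 & 0x1 = 0x1; word=0x000d
[4+:3] bank=0 & 0x7 = 0x0; word=0x000d
[7+:8] chan=158 & 0xff = 0x9e; word=0x4f0d
[15+:1] slot=1 & 0x1 = 0x1; word=0xcf0d
word = 0xcf0d → little-endian bytes:
  [0]=0x0d  [1]=0xcf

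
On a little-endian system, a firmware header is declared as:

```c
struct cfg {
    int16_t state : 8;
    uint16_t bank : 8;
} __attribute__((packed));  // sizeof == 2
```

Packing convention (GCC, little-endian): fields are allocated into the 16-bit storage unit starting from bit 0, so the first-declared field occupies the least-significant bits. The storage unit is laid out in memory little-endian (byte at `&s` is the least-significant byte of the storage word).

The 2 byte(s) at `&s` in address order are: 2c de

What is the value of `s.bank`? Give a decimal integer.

[0]=0x2c [1]=0xde (little-endian) → word 0xde2c
state [0+:8] = (word>>0) & 0xff = 44
bank [8+:8] = (word>>8) & 0xff = 222  ←

222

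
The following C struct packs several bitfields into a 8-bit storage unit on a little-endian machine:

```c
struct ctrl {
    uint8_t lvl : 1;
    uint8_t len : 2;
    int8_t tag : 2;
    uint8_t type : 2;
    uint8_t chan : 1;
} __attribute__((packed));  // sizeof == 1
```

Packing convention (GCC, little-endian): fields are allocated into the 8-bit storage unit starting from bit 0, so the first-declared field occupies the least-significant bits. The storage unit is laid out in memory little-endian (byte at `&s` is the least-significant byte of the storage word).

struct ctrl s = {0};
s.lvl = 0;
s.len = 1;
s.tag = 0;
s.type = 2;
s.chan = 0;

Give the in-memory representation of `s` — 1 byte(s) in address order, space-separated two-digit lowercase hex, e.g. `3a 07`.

lvl:1 = 0 → 0x0 << 0 → word 0x00
len:2 = 1 → 0x1 << 1 → word 0x02
tag:2 = 0 → 0x0 << 3 → word 0x02
type:2 = 2 → 0x2 << 5 → word 0x42
chan:1 = 0 → 0x0 << 7 → word 0x42
word = 0x42 → little-endian bytes:
  [0]=0x42

42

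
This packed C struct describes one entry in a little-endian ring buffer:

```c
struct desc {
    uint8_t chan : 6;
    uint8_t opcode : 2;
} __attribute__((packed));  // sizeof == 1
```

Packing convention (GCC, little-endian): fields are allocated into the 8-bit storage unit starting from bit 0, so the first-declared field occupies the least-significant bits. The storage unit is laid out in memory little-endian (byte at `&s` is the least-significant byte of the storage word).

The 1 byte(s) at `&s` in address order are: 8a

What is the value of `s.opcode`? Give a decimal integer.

2

[0]=0x8a (little-endian) → word 0x8a
chan [0+:6] = (word>>0) & 0x3f = 10
opcode [6+:2] = (word>>6) & 0x3 = 2  ←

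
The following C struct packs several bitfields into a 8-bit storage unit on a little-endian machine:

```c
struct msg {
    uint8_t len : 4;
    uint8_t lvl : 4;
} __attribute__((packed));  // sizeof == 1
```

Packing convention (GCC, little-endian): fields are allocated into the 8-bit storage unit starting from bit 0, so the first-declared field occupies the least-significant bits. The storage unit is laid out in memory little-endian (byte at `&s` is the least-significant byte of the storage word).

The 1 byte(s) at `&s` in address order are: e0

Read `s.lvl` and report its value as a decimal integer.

[0]=0xe0 (little-endian) → word 0xe0
len [0+:4] = (word>>0) & 0xf = 0
lvl [4+:4] = (word>>4) & 0xf = 14  ←

14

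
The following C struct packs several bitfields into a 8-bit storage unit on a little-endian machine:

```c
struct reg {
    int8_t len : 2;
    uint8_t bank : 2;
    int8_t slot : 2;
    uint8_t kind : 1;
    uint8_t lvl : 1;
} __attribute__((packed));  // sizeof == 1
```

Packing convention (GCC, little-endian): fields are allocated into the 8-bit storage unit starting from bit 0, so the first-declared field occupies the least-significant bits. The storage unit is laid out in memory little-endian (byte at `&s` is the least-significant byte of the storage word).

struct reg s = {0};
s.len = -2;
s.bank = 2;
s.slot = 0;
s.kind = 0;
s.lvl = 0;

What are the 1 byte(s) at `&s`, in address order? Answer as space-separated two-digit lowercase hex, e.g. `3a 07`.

len:2 = -2 → 0x2 << 0 → word 0x02
bank:2 = 2 → 0x2 << 2 → word 0x0a
slot:2 = 0 → 0x0 << 4 → word 0x0a
kind:1 = 0 → 0x0 << 6 → word 0x0a
lvl:1 = 0 → 0x0 << 7 → word 0x0a
word = 0x0a → little-endian bytes:
  [0]=0x0a

0a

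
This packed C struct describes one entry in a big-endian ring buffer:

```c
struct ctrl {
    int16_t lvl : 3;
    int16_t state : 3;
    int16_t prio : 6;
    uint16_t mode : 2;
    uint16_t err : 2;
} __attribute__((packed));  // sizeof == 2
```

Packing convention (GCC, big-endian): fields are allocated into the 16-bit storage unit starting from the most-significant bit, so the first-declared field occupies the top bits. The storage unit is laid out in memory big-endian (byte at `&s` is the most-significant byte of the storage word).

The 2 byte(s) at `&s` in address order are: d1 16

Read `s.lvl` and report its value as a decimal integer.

-2

[0]=0xd1 [1]=0x16 (big-endian) → word 0xd116
lvl:3 @ bit 13 → (0xd116>>13)&0x7 = 0x6  ←
state:3 @ bit 10 → (0xd116>>10)&0x7 = 0x4
prio:6 @ bit 4 → (0xd116>>4)&0x3f = 0x11
mode:2 @ bit 2 → (0xd116>>2)&0x3 = 0x1
err:2 @ bit 0 → (0xd116>>0)&0x3 = 0x2
lvl signed 3b, MSB=1: 6 - 8 = -2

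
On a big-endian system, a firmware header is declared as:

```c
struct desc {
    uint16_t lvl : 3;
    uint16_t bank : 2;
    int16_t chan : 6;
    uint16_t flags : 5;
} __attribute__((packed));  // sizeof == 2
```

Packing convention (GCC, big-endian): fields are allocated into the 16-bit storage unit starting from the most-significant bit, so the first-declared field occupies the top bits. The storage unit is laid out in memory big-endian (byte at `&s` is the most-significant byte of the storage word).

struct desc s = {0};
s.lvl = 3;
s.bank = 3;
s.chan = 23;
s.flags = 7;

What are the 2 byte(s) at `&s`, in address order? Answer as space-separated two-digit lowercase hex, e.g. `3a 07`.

7a e7

[13+:3] lvl=3 & 0x7 = 0x3; word=0x6000
[11+:2] bank=3 & 0x3 = 0x3; word=0x7800
[5+:6] chan=23 & 0x3f = 0x17; word=0x7ae0
[0+:5] flags=7 & 0x1f = 0x7; word=0x7ae7
word = 0x7ae7 → big-endian bytes:
  [0]=0x7a  [1]=0xe7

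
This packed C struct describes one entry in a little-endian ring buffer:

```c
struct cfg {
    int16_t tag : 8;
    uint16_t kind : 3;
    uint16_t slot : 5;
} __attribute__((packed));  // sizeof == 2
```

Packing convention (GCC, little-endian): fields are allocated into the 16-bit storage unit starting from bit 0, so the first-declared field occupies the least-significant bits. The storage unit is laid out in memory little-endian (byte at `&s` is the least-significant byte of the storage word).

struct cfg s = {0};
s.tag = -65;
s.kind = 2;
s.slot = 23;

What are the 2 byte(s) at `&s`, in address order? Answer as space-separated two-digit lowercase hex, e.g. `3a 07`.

bf ba

[0+:8] tag=-65 & 0xff = 0xbf; word=0x00bf
[8+:3] kind=2 & 0x7 = 0x2; word=0x02bf
[11+:5] slot=23 & 0x1f = 0x17; word=0xbabf
word = 0xbabf → little-endian bytes:
  [0]=0xbf  [1]=0xba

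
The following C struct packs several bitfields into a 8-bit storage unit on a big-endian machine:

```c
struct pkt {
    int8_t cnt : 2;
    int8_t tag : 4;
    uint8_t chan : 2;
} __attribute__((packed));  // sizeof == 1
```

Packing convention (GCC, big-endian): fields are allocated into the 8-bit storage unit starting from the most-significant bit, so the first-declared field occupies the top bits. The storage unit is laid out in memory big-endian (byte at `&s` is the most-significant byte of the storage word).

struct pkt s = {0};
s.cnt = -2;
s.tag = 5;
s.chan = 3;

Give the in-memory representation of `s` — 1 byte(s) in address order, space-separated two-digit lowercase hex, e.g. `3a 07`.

97

[6+:2] cnt=-2 & 0x3 = 0x2; word=0x80
[2+:4] tag=5 & 0xf = 0x5; word=0x94
[0+:2] chan=3 & 0x3 = 0x3; word=0x97
word = 0x97 → big-endian bytes:
  [0]=0x97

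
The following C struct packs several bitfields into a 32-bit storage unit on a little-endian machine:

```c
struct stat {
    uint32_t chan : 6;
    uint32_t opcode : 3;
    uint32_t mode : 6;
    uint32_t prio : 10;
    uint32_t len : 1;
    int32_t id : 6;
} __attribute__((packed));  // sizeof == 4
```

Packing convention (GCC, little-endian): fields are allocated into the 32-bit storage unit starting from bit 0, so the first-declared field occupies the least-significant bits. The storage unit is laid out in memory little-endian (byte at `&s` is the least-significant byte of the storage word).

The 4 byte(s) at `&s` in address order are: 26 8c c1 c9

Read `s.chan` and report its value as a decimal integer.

[0]=0x26 [1]=0x8c [2]=0xc1 [3]=0xc9 (little-endian) → word 0xc9c18c26
chan:6 @ bit 0 → (0xc9c18c26>>0)&0x3f = 0x26  ←
opcode:3 @ bit 6 → (0xc9c18c26>>6)&0x7 = 0x0
mode:6 @ bit 9 → (0xc9c18c26>>9)&0x3f = 0x6
prio:10 @ bit 15 → (0xc9c18c26>>15)&0x3ff = 0x383
len:1 @ bit 25 → (0xc9c18c26>>25)&0x1 = 0x0
id:6 @ bit 26 → (0xc9c18c26>>26)&0x3f = 0x32

38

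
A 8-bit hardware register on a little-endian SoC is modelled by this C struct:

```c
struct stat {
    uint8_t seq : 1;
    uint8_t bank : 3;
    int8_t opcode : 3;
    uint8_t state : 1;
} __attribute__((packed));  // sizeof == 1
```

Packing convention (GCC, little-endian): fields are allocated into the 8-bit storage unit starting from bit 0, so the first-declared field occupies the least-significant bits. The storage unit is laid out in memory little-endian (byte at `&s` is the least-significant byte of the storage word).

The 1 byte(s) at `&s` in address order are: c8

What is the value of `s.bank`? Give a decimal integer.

4

[0]=0xc8 (little-endian) → word 0xc8
seq [0+:1] = (word>>0) & 0x1 = 0
bank [1+:3] = (word>>1) & 0x7 = 4  ←
opcode [4+:3] = (word>>4) & 0x7 = 4
state [7+:1] = (word>>7) & 0x1 = 1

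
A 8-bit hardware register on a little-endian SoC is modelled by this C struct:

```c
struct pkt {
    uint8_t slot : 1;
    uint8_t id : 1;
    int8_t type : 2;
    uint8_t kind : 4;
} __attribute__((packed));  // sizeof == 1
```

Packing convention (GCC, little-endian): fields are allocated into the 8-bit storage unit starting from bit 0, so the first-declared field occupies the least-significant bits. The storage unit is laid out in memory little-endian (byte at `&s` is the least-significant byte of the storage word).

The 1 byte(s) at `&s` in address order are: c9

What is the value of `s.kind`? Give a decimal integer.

[0]=0xc9 (little-endian) → word 0xc9
slot [0+:1] = (word>>0) & 0x1 = 1
id [1+:1] = (word>>1) & 0x1 = 0
type [2+:2] = (word>>2) & 0x3 = 2
kind [4+:4] = (word>>4) & 0xf = 12  ←

12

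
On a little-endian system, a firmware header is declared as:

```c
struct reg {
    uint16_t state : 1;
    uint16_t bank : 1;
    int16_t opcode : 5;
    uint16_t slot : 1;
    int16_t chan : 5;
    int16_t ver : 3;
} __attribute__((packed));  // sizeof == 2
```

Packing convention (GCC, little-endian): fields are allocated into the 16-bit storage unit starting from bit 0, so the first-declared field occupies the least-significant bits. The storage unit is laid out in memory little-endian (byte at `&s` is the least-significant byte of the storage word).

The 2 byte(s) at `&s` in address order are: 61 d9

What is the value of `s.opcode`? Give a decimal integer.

[0]=0x61 [1]=0xd9 (little-endian) → word 0xd961
state:1 @ bit 0 → (0xd961>>0)&0x1 = 0x1
bank:1 @ bit 1 → (0xd961>>1)&0x1 = 0x0
opcode:5 @ bit 2 → (0xd961>>2)&0x1f = 0x18  ←
slot:1 @ bit 7 → (0xd961>>7)&0x1 = 0x0
chan:5 @ bit 8 → (0xd961>>8)&0x1f = 0x19
ver:3 @ bit 13 → (0xd961>>13)&0x7 = 0x6
opcode signed 5b, MSB=1: 24 - 32 = -8

-8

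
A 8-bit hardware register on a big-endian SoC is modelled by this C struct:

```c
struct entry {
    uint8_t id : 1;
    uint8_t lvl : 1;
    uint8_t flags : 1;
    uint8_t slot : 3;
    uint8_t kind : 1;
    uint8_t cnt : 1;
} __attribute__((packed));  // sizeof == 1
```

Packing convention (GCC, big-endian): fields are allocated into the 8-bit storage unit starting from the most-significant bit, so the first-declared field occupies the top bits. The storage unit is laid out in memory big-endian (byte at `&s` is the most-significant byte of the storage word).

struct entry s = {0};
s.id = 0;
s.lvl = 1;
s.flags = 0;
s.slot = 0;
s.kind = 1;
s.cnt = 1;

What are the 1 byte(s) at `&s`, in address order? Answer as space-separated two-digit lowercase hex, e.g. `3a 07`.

43

id:1 = 0 → 0x0 << 7 → word 0x00
lvl:1 = 1 → 0x1 << 6 → word 0x40
flags:1 = 0 → 0x0 << 5 → word 0x40
slot:3 = 0 → 0x0 << 2 → word 0x40
kind:1 = 1 → 0x1 << 1 → word 0x42
cnt:1 = 1 → 0x1 << 0 → word 0x43
word = 0x43 → big-endian bytes:
  [0]=0x43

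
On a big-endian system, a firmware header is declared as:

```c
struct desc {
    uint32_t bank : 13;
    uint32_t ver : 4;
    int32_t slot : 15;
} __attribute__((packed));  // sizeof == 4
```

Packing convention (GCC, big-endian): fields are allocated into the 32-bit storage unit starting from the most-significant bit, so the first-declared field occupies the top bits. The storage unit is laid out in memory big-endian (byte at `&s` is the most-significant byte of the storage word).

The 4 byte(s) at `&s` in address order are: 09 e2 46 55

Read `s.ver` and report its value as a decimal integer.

4

[0]=0x09 [1]=0xe2 [2]=0x46 [3]=0x55 (big-endian) → word 0x09e24655
bank:13 @ bit 19 → (0x09e24655>>19)&0x1fff = 0x13c
ver:4 @ bit 15 → (0x09e24655>>15)&0xf = 0x4  ←
slot:15 @ bit 0 → (0x09e24655>>0)&0x7fff = 0x4655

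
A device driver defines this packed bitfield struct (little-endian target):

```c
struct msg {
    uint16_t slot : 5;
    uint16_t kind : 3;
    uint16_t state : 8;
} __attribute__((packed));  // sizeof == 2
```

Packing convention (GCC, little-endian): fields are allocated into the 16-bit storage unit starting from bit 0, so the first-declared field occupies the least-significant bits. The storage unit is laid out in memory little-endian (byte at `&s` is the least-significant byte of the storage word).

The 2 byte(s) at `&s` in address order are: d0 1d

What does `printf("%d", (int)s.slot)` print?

[0]=0xd0 [1]=0x1d (little-endian) → word 0x1dd0
slot [0+:5] = (word>>0) & 0x1f = 16  ←
kind [5+:3] = (word>>5) & 0x7 = 6
state [8+:8] = (word>>8) & 0xff = 29

16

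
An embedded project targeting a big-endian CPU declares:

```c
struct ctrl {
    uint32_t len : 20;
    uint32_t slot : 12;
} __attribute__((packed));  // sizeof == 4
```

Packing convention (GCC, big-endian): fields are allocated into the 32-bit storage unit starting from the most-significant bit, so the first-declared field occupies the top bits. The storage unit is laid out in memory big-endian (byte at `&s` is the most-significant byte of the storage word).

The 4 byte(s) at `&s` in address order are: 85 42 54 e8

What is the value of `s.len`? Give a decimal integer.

[0]=0x85 [1]=0x42 [2]=0x54 [3]=0xe8 (big-endian) → word 0x854254e8
len:20 @ bit 12 → (0x854254e8>>12)&0xfffff = 0x85425  ←
slot:12 @ bit 0 → (0x854254e8>>0)&0xfff = 0x4e8

545829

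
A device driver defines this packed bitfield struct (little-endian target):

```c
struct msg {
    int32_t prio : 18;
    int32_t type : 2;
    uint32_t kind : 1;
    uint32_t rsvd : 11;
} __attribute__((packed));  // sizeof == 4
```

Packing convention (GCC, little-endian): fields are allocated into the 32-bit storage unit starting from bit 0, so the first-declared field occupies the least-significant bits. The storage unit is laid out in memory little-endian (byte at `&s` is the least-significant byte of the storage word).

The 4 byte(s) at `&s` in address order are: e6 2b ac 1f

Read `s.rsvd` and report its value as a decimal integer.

[0]=0xe6 [1]=0x2b [2]=0xac [3]=0x1f (little-endian) → word 0x1fac2be6
prio [0+:18] = (word>>0) & 0x3ffff = 11238
type [18+:2] = (word>>18) & 0x3 = 3
kind [20+:1] = (word>>20) & 0x1 = 0
rsvd [21+:11] = (word>>21) & 0x7ff = 253  ←

253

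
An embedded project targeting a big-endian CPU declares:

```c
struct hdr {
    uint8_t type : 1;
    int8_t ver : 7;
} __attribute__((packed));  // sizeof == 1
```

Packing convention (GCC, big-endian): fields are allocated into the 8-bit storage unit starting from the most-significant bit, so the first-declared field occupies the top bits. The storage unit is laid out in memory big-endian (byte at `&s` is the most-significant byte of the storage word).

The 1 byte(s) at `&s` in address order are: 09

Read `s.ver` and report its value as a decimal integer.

[0]=0x09 (big-endian) → word 0x09
type:1 @ bit 7 → (0x09>>7)&0x1 = 0x0
ver:7 @ bit 0 → (0x09>>0)&0x7f = 0x9  ←
ver signed 7b, MSB=0: value = 9

9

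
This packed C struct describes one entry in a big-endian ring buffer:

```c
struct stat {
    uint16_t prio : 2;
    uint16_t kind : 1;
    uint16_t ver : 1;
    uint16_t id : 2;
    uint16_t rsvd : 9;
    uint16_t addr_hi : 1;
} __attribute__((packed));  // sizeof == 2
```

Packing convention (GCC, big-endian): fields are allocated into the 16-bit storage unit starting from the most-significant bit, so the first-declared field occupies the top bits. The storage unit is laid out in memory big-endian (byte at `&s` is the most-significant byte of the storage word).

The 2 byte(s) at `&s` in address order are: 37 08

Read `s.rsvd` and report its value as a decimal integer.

[0]=0x37 [1]=0x08 (big-endian) → word 0x3708
prio [14+:2] = (word>>14) & 0x3 = 0
kind [13+:1] = (word>>13) & 0x1 = 1
ver [12+:1] = (word>>12) & 0x1 = 1
id [10+:2] = (word>>10) & 0x3 = 1
rsvd [1+:9] = (word>>1) & 0x1ff = 388  ←
addr_hi [0+:1] = (word>>0) & 0x1 = 0

388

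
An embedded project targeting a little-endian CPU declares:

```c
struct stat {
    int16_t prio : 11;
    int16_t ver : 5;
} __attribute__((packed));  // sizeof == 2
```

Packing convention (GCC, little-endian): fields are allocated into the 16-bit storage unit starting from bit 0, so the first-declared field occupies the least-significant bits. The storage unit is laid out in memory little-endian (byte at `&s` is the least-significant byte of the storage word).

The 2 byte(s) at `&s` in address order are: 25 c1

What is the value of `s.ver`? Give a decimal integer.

-8

[0]=0x25 [1]=0xc1 (little-endian) → word 0xc125
prio:11 @ bit 0 → (0xc125>>0)&0x7ff = 0x125
ver:5 @ bit 11 → (0xc125>>11)&0x1f = 0x18  ←
ver signed 5b, MSB=1: 24 - 32 = -8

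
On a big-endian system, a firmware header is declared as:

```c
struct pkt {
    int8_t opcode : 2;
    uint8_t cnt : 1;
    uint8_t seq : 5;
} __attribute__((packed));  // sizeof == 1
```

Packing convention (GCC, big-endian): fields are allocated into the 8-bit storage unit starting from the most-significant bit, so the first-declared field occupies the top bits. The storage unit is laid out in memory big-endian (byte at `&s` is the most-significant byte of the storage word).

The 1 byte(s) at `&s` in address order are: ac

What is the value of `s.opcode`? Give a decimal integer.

[0]=0xac (big-endian) → word 0xac
opcode:2 @ bit 6 → (0xac>>6)&0x3 = 0x2  ←
cnt:1 @ bit 5 → (0xac>>5)&0x1 = 0x1
seq:5 @ bit 0 → (0xac>>0)&0x1f = 0xc
opcode signed 2b, MSB=1: 2 - 4 = -2

-2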